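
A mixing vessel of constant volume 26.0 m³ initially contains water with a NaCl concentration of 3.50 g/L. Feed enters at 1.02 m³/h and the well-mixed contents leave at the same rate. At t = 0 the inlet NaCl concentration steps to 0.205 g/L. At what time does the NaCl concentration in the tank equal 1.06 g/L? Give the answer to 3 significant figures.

34.4 h

Species balance: V dC/dt = Q(C_in − C) ⇒ τ = V/Q = 25.490 h.
C(t) = C_in + (C₀ − C_in) e^(−t/τ). Set C = 1.06 and solve for t:
e^(−t/τ) = (C − C_in)/(C₀ − C_in) = (1.06 − 0.205)/(3.50 − 0.205) = 0.25948
t = −τ ln(…) = 25.490 × 1.3491 = 34.388 h.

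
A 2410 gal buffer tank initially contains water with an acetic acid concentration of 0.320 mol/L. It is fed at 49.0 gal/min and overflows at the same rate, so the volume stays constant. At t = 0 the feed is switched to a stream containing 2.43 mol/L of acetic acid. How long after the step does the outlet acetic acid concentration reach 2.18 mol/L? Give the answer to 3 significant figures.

Species balance: V dC/dt = Q(C_in − C) ⇒ τ = V/Q = 49.184 min.
C(t) = C_in + (C₀ − C_in) e^(−t/τ). Set C = 2.18 and solve for t:
e^(−t/τ) = (C − C_in)/(C₀ − C_in) = (2.18 − 2.43)/(0.320 − 2.43) = 0.11848
t = −τ ln(…) = 49.184 × 2.1330 = 104.91 min.

105 min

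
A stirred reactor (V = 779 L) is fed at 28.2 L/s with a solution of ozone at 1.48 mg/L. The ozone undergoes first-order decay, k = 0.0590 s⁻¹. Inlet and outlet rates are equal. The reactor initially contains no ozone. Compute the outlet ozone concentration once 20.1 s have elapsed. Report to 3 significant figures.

V dC/dt = Q(C_in − C) − k V C.
dC/dt = (Q/V) C_in − (Q/V + k) C; effective rate a = Q/V + k = 0.036200 + 0.0590 = 0.095200 s⁻¹.
C_ss = Q C_in/(Q + kV) = 0.56278 mg/L; C(t) = C_ss + (C₀ − C_ss) e^(−a t).
C(20.1) = 0.56278 + (-0.56278)·e^(−0.095200·20.1) = 0.56278 + (-0.56278)·0.14756 = 0.47973 mg/L.

0.480 mg/L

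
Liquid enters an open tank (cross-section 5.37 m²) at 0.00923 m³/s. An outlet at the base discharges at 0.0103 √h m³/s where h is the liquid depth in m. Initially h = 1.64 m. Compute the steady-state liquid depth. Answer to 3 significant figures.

Accumulation of liquid (constant cross-section A): A dh/dt = Q_in − 0.0103 √h. At steady state dh/dt = 0:
Q_in = 0.0103 √h_ss ⇒ √h_ss = 0.00923/0.0103 = 0.89612.
h_ss = 0.89612² = 0.80302 m. (Since h₀ = 1.64 m > h_ss, the level will fall toward this value.)

0.803 m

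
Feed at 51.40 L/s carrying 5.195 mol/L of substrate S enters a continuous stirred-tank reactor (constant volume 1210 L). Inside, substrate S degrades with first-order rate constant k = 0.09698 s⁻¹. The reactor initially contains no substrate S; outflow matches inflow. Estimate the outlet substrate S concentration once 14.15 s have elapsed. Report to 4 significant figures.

1.362 mol/L

Accumulation = in − out − consumed: V dC/dt = Q C_in − Q C − k V C.
dC/dt = (Q/V) C_in − (Q/V + k) C; effective rate a = Q/V + k = 0.0424793 + 0.09698 = 0.139459 s⁻¹.
C_ss = Q C_in/(Q + kV) = 1.58240 mol/L; C(t) = C_ss + (C₀ − C_ss) e^(−a t).
C(14.15) = 1.58240 + (-1.58240)·e^(−0.139459·14.15) = 1.58240 + (-1.58240)·0.138991 = 1.36246 mol/L.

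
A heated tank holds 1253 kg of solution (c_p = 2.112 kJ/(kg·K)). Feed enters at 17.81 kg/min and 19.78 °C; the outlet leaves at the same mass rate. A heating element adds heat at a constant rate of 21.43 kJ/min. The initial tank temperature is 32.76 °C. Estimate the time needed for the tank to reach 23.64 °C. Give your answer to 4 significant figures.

M c_p dT/dt = ṁ c_p (T_in − T) + Q̇.
τ = M/ṁ = 70.3537 min; T_ss = T_in + Q̇/(ṁ c_p) = 20.3497 °C.
T(t) = T_ss + (T₀ − T_ss) e^(−t/τ). Set T = 23.64:
e^(−t/τ) = (23.64 − 20.3497)/(32.76 − 20.3497) = 0.265125
t = −70.3537 · ln(0.265125) = 93.3983 min.

93.40 min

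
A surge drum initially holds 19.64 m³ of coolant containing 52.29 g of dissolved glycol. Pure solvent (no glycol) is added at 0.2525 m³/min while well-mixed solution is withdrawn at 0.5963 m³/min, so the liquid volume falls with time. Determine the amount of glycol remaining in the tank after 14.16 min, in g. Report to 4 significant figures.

Total volume: dV/dt = Q_in − Q_out = -0.343800 m³/min, so V(t) = 19.64 − 0.343800 t and V(14.16) = 14.7718 m³.
No glycol enters, so dm/dt = −Q_out · (m/V).
dm/m = −Q_out dt/(V₀ − 0.343800 t); integrating gives ln(m/m₀) = −(Q_out/(Q_in−Q_out)) ln(V/V₀).
m = m₀ (V₀/V)^(Q_out/(Q_in−Q_out)) = 52.29 × (19.64/14.7718)^(-1.73444) = 31.9047 g.

31.90 g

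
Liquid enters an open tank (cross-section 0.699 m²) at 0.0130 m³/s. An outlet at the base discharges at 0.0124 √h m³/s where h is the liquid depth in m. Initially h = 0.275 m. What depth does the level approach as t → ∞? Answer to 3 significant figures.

1.10 m

Level balance: A dh/dt = 0.0130 − 0.0124 √h. Setting dh/dt = 0:
Q_in = 0.0124 √h_ss ⇒ √h_ss = 0.0130/0.0124 = 1.0484.
h_ss = 1.0484² = 1.0991 m. (Since h₀ = 0.275 m < h_ss, the level will rise toward this value.)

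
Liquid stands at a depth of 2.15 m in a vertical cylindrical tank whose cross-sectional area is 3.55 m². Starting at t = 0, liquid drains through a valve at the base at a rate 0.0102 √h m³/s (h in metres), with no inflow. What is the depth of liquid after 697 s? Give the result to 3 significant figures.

0.216 m

Unsteady balance on liquid volume: A dh/dt = −0.0102 √h.
This is separable: 2 d(√h)/dt = −0.0102/A, so √h = √h₀ − (0.0102/(2A)) t.
√h = √2.15 − 0.0102·697/(2·3.55) = 1.4663 − 1.0013 = 0.46496.
h = 0.46496² = 0.21619 m.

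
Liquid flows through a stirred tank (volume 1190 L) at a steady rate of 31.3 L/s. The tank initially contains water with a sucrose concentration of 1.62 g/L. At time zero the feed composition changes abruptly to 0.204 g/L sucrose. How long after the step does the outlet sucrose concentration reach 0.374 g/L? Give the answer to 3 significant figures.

80.6 s

Species balance on the tank: V dC/dt = Q(C_in − C), so τ = V/Q = 38.019 s.
C(t) = C_in + (C₀ − C_in) e^(−t/τ). Set C = 0.374 and solve for t:
e^(−t/τ) = (C − C_in)/(C₀ − C_in) = (0.374 − 0.204)/(1.62 − 0.204) = 0.12006
t = −τ ln(…) = 38.019 × 2.1198 = 80.593 s.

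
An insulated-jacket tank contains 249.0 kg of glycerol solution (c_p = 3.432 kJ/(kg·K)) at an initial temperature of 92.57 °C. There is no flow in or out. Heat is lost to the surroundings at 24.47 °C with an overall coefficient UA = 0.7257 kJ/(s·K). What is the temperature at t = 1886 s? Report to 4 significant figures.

38.20 °C

Lumped-capacitance energy balance: M c_p dT/dt = UA(T_amb − T).
dT/dt = (T_ss − T)/τ with T_ss = T_amb = 24.4700 °C, τ = M c_p/UA = 249.0·3.432/0.7257 = 1177.58 s.
Integrating: T(t) = T_ss + (T₀ − T_ss) e^(−t/τ).
T(1886) = 24.4700 + (68.1000)·0.201575 = 38.1973 °C.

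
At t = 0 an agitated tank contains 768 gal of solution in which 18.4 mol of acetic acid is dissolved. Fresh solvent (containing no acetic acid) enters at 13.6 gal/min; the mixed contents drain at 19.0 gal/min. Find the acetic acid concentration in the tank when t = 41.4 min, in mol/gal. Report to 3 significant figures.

0.0101 mol/gal

Let m(t) be the amount of acetic acid. Volume: V(t) = V₀ + (Q_in − Q_out) t = 768 − 5.4000 t; V(41.4) = 544.44 gal.
Solute balance: dm/dt = 0 − Q_out C = −Q_out m/V(t).
dm/m = −Q_out dt/(V₀ − 5.4000 t); integrating gives ln(m/m₀) = −(Q_out/(Q_in−Q_out)) ln(V/V₀).
m = m₀ (V₀/V)^(Q_out/(Q_in−Q_out)) = 18.4 × (768/544.44)^(-3.5185) = 5.4842 mol.
C = m/V = 5.4842/544.44 = 0.010073 mol/gal.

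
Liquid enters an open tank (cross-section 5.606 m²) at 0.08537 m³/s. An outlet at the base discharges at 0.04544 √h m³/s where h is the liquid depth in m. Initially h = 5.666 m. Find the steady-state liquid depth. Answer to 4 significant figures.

Level balance: A dh/dt = 0.08537 − 0.04544 √h. Setting dh/dt = 0:
Q_in = 0.04544 √h_ss ⇒ √h_ss = 0.08537/0.04544 = 1.87874.
h_ss = 1.87874² = 3.52967 m. (Since h₀ = 5.666 m > h_ss, the level will fall toward this value.)

3.530 m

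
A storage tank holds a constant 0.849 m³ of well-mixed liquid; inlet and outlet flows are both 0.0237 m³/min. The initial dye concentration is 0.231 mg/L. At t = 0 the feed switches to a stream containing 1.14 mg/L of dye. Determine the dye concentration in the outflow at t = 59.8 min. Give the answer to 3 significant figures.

0.969 mg/L

Accumulation = in − out for the solute gives V dC/dt = Q(C_in − C).
So dC/dt = (C_in − C)/τ with τ = V/Q = 0.849/0.0237 = 35.823 min.
Solution: C(t) = C_in + (C₀ − C_in) e^(−t/τ).
C(59.8) = 1.14 + (0.231 − 1.14)·e^(−59.8/35.823) = 1.14 + (-0.90900)·0.18837 = 0.96877 mg/L.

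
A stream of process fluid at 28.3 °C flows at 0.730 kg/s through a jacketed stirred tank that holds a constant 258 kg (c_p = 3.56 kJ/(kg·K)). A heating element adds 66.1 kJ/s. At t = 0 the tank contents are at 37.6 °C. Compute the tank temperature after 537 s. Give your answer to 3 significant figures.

First-law balance (no shaft work): M c_p dT/dt = ṁ c_p (T_in − T) + 66.1.
Rearrange: dT/dt = (T_ss − T)/τ with τ = M/ṁ = 353.42 s and T_ss = T_in + Q̇/(ṁ c_p) = 53.735 °C.
T approaches T_ss exponentially: T(t) = T_ss + (T₀ − T_ss) e^(−t/τ).
T(537) = 53.735 + (-16.135)·e^(−537/353.42) = 53.735 + (-16.135)·0.21884 = 50.204 °C.

50.2 °C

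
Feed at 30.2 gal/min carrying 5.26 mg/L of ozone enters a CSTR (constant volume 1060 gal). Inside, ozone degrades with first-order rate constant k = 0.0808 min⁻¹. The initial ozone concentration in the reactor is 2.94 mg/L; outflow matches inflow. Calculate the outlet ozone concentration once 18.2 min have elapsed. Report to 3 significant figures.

1.59 mg/L

Species balance: V dC/dt = Q C_in − Q C − k V C.
dC/dt = (Q/V) C_in − (Q/V + k) C; effective rate a = Q/V + k = 0.028491 + 0.0808 = 0.10929 min⁻¹.
C_ss = Q C_in/(Q + kV) = 1.3712 mg/L; C(t) = C_ss + (C₀ − C_ss) e^(−a t).
C(18.2) = 1.3712 + (1.5688)·e^(−0.10929·18.2) = 1.3712 + (1.5688)·0.13682 = 1.5859 mg/L.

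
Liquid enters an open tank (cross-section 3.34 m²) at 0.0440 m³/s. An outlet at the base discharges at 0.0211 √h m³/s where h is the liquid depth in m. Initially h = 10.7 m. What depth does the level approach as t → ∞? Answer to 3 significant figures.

Mass balance (ρ constant): A dh/dt = Q_in − 0.0211 √h. At steady state dh/dt = 0:
Q_in = 0.0211 √h_ss ⇒ √h_ss = 0.0440/0.0211 = 2.0853.
h_ss = 2.0853² = 4.3485 m. (Since h₀ = 10.7 m > h_ss, the level will fall toward this value.)

4.35 m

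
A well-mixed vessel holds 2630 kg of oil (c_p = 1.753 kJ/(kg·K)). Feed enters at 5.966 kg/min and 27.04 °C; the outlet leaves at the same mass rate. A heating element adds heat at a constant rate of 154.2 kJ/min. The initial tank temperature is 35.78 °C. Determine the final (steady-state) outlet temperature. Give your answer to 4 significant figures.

41.78 °C

M c_p dT/dt = ṁ c_p (T_in − T) + Q̇.
At steady state dT/dt = 0 ⇒ T_ss = T_in + Q̇/(ṁ c_p) = 27.04 + 154.2/(5.966·1.753) = 41.7841 °C.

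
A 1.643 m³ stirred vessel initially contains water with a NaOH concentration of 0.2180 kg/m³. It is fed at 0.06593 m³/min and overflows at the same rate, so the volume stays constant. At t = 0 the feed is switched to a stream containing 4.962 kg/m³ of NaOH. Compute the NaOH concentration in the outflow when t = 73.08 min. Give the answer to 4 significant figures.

Unsteady species balance (constant V, well mixed): V dC/dt = Q(C_in − C).
Rewrite as dC/dt + C/τ = C_in/τ, τ = V/Q = 24.9204 min.
Integrating: C(t) = C_in + (C₀ − C_in) e^(−t/τ).
C(73.08) = 4.962 + (0.2180 − 4.962)·e^(−73.08/24.9204) = 4.962 + (-4.74400)·0.0532615 = 4.70933 kg/m³.

4.709 kg/m³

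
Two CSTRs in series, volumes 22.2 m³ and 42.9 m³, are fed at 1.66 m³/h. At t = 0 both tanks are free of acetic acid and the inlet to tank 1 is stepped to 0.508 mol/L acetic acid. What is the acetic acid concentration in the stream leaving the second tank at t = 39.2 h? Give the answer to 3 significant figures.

Each tank obeys Vᵢ dCᵢ/dt = Q(Cᵢ₋₁ − Cᵢ), so τᵢ = Vᵢ/Q.
τ₁ = 22.2/1.66 = 13.373 h; τ₂ = 42.9/1.66 = 25.843 h.
Solving the cascade with C₁(0)=C₂(0)=0 gives C₂(t) = C_in[1 − (τ₁ e^(−t/τ₁) − τ₂ e^(−t/τ₂))/(τ₁ − τ₂)].
At t = 39.2: e^(−t/τ₁) = 0.053335, e^(−t/τ₂) = 0.21941.
C₂ = 0.508·[1 − (13.373·0.053335 − 25.843·0.21941)/(-12.470)] = 0.508·0.60249 = 0.30606 mol/L.

0.306 mol/L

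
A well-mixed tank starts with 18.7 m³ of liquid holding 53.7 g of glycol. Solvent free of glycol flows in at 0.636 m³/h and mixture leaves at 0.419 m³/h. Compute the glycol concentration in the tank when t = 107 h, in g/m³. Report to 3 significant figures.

0.270 g/m³

Let m(t) be the amount of glycol. Volume: V(t) = V₀ + (Q_in − Q_out) t = 18.7 + 0.21700 t; V(107) = 41.919 m³.
No glycol enters, so dm/dt = −Q_out · (m/V).
dm/m = −Q_out dt/(V₀ + 0.21700 t); integrating gives ln(m/m₀) = −(Q_out/(Q_in−Q_out)) ln(V/V₀).
m = m₀ (V₀/V)^(Q_out/(Q_in−Q_out)) = 53.7 × (18.7/41.919)^(1.9309) = 11.300 g.
C = m/V = 11.300/41.919 = 0.26956 g/m³.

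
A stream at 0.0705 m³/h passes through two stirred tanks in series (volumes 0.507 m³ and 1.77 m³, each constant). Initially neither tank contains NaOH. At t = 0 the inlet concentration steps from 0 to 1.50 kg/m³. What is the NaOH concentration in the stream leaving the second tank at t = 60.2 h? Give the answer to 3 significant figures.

1.31 kg/m³

Each tank obeys Vᵢ dCᵢ/dt = Q(Cᵢ₋₁ − Cᵢ), so τᵢ = Vᵢ/Q.
τ₁ = 0.507/0.0705 = 7.1915 h; τ₂ = 1.77/0.0705 = 25.106 h.
Solving the cascade with C₁(0)=C₂(0)=0 gives C₂(t) = C_in[1 − (τ₁ e^(−t/τ₁) − τ₂ e^(−t/τ₂))/(τ₁ − τ₂)].
At t = 60.2: e^(−t/τ₁) = 0.00023148, e^(−t/τ₂) = 0.090918.
C₂ = 1.50·[1 − (7.1915·0.00023148 − 25.106·0.090918)/(-17.915)] = 1.50·0.87268 = 1.3090 kg/m³.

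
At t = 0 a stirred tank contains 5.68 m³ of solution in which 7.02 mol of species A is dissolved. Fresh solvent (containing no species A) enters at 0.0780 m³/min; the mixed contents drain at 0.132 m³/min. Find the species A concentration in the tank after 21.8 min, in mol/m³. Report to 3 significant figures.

0.884 mol/m³

Let m(t) be the amount of species A. Volume: V(t) = V₀ + (Q_in − Q_out) t = 5.68 − 0.054000 t; V(21.8) = 4.5028 m³.
Solute balance: dm/dt = 0 − Q_out C = −Q_out m/V(t).
Separate: dm/m = −Q_out dt/V(t) ⇒ ln(m/m₀) = −(Q_out/(Q_in−Q_out)) ln(V/V₀).
m = m₀ (V₀/V)^(Q_out/(Q_in−Q_out)) = 7.02 × (5.68/4.5028)^(-2.4444) = 3.9790 mol.
C = m/V = 3.9790/4.5028 = 0.88368 mol/m³.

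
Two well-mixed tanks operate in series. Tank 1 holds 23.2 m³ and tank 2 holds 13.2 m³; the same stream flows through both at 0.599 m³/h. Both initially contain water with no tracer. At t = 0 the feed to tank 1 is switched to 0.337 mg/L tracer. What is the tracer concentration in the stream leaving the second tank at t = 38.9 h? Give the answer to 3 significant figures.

0.127 mg/L

Each tank obeys Vᵢ dCᵢ/dt = Q(Cᵢ₋₁ − Cᵢ), so τᵢ = Vᵢ/Q.
τ₁ = 23.2/0.599 = 38.731 h; τ₂ = 13.2/0.599 = 22.037 h.
Tank 1: C₁ = C_in(1 − e^(−t/τ₁)). Tank 2 (τ₁ ≠ τ₂): C₂ = C_in[1 − (τ₁ e^(−t/τ₁) − τ₂ e^(−t/τ₂))/(τ₁ − τ₂)].
At t = 38.9: e^(−t/τ₁) = 0.36628, e^(−t/τ₂) = 0.17115.
C₂ = 0.337·[1 − (38.731·0.36628 − 22.037·0.17115)/(16.694)] = 0.337·0.37614 = 0.12676 mg/L.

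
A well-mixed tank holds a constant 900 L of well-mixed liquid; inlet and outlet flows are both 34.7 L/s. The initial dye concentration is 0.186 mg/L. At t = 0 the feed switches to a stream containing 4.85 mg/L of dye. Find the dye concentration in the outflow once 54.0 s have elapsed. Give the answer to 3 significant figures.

4.27 mg/L

Transient balance on the dissolved component: V dC/dt = Q(C_in − C).
So dC/dt = (C_in − C)/τ with τ = V/Q = 900/34.7 = 25.937 s.
C approaches C_in exponentially: C(t) = C_in + (C₀ − C_in) e^(−t/τ).
C(54.0) = 4.85 + (0.186 − 4.85)·e^(−54.0/25.937) = 4.85 + (-4.6640)·0.12468 = 4.2685 mg/L.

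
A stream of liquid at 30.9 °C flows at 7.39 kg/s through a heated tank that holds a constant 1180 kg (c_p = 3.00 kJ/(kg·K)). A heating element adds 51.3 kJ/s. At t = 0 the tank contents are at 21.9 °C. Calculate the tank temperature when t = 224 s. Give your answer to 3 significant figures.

30.4 °C

Heat balance on the well-mixed liquid: M c_p dT/dt = ṁ c_p (T_in − T) + 51.3.
τ = M/ṁ = 159.68 s; T_ss = T_in + Q̇/(ṁ c_p) = 30.9 + 51.3/(7.39·3.00) = 33.214 °C.
Integrating: T(t) = T_ss + (T₀ − T_ss) e^(−t/τ).
T(224) = 33.214 + (-11.314)·e^(−224/159.68) = 33.214 + (-11.314)·0.24590 = 30.432 °C.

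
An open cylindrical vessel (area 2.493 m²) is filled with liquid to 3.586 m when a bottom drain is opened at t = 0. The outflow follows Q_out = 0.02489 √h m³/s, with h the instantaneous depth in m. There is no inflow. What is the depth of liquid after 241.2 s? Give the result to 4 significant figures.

A dh/dt = −Q_out = −0.02489 √h.
Separate and integrate: 2(√h − √h₀) = −(0.02489/A) t.
√h = √3.586 − 0.02489·241.2/(2·2.493) = 1.89367 − 1.20406 = 0.689609.
h = 0.689609² = 0.475560 m.

0.4756 m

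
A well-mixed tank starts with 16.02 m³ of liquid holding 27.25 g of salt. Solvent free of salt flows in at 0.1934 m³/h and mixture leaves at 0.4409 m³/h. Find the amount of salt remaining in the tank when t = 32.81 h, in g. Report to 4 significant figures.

7.733 g

Total volume: dV/dt = Q_in − Q_out = -0.247500 m³/h, so V(t) = 16.02 − 0.247500 t and V(32.81) = 7.89952 m³.
Solute balance: dm/dt = 0 − Q_out C = −Q_out m/V(t).
dm/m = −Q_out dt/(V₀ − 0.247500 t); integrating gives ln(m/m₀) = −(Q_out/(Q_in−Q_out)) ln(V/V₀).
m = m₀ (V₀/V)^(Q_out/(Q_in−Q_out)) = 27.25 × (16.02/7.89952)^(-1.78141) = 7.73326 g.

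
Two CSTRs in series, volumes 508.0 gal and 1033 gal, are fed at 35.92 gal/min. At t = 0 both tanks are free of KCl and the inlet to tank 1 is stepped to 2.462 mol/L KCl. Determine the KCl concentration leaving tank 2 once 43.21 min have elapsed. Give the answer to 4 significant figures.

1.496 mol/L

Each tank obeys Vᵢ dCᵢ/dt = Q(Cᵢ₋₁ − Cᵢ), so τᵢ = Vᵢ/Q.
τ₁ = 508.0/35.92 = 14.1425 min; τ₂ = 1033/35.92 = 28.7584 min.
Solving the cascade with C₁(0)=C₂(0)=0 gives C₂(t) = C_in[1 − (τ₁ e^(−t/τ₁) − τ₂ e^(−t/τ₂))/(τ₁ − τ₂)].
At t = 43.21: e^(−t/τ₁) = 0.0471076, e^(−t/τ₂) = 0.222569.
C₂ = 2.462·[1 − (14.1425·0.0471076 − 28.7584·0.222569)/(-14.6158)] = 2.462·0.607652 = 1.49604 mol/L.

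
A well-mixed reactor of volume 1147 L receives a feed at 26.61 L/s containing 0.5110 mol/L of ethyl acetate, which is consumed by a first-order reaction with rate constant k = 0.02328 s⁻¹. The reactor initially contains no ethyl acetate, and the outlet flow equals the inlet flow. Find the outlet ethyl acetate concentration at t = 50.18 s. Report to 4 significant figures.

0.2303 mol/L

Species balance: V dC/dt = Q C_in − Q C − k V C.
dC/dt = (Q/V) C_in − (Q/V + k) C; effective rate a = Q/V + k = 0.0231997 + 0.02328 = 0.0464797 s⁻¹.
C_ss = Q C_in/(Q + kV) = 0.255058 mol/L; C(t) = C_ss + (C₀ − C_ss) e^(−a t).
C(50.18) = 0.255058 + (-0.255058)·e^(−0.0464797·50.18) = 0.255058 + (-0.255058)·0.0970675 = 0.230300 mol/L.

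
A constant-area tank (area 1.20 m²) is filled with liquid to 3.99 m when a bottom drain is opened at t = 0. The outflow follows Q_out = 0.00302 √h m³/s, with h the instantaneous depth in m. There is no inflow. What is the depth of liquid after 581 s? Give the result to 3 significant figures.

1.60 m

With no inflow, A dh/dt = −0.00302 √h.
This is separable: 2 d(√h)/dt = −0.00302/A, so √h = √h₀ − (0.00302/(2A)) t.
√h = √3.99 − 0.00302·581/(2·1.20) = 1.9975 − 0.73109 = 1.2664.
h = 1.2664² = 1.6038 m.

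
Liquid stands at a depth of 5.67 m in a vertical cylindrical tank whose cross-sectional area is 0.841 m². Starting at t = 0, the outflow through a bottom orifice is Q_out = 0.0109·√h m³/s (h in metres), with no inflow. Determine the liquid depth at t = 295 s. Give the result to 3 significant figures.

0.220 m

A dh/dt = −Q_out = −0.0109 √h.
This is separable: 2 d(√h)/dt = −0.0109/A, so √h = √h₀ − (0.0109/(2A)) t.
√h = √5.67 − 0.0109·295/(2·0.841) = 2.3812 − 1.9117 = 0.46946.
h = 0.46946² = 0.22040 m.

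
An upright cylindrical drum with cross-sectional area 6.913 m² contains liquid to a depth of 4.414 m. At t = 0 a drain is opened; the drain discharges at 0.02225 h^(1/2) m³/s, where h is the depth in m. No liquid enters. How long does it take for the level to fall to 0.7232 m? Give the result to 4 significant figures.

A dh/dt = −Q_out = −0.02225 √h.
Separate and integrate: 2(√h − √h₀) = −(0.02225/A) t.
t = 2A(√h₀ − √h)/0.02225 = 2·6.913·(√4.414 − √0.7232)/0.02225
  = 13.8260 × (2.10095 − 0.850412) / 0.02225 = 777.077 s.

777.1 s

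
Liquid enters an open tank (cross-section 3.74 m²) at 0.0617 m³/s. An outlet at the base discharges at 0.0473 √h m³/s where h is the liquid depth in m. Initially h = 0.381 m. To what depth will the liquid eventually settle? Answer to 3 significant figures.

1.70 m

Unsteady balance on liquid volume: A dh/dt = Q_in − 0.0473 √h. At steady state dh/dt = 0:
Q_in = 0.0473 √h_ss ⇒ √h_ss = 0.0617/0.0473 = 1.3044.
h_ss = 1.3044² = 1.7016 m. (Since h₀ = 0.381 m < h_ss, the level will rise toward this value.)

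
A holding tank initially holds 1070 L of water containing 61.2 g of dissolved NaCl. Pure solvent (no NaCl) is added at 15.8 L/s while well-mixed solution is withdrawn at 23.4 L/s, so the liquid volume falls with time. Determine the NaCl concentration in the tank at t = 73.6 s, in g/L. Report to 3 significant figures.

Let m(t) be the amount of NaCl. Volume: V(t) = V₀ + (Q_in − Q_out) t = 1070 − 7.6000 t; V(73.6) = 510.64 L.
No NaCl enters, so dm/dt = −Q_out · (m/V).
dm/m = −Q_out dt/(V₀ − 7.6000 t); integrating gives ln(m/m₀) = −(Q_out/(Q_in−Q_out)) ln(V/V₀).
m = m₀ (V₀/V)^(Q_out/(Q_in−Q_out)) = 61.2 × (1070/510.64)^(-3.0789) = 6.2745 g.
C = m/V = 6.2745/510.64 = 0.012288 g/L.

0.0123 g/L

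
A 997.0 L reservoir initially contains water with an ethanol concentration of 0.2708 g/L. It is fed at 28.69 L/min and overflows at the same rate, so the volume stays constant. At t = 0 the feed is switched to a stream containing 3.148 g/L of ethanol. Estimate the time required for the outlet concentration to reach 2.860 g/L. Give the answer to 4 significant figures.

Species balance: V dC/dt = Q(C_in − C) ⇒ τ = V/Q = 34.7508 min.
C(t) = C_in + (C₀ − C_in) e^(−t/τ). Set C = 2.860 and solve for t:
e^(−t/τ) = (C − C_in)/(C₀ − C_in) = (2.860 − 3.148)/(0.2708 − 3.148) = 0.100097
t = −τ ln(…) = 34.7508 × 2.30161 = 79.9828 min.

79.98 min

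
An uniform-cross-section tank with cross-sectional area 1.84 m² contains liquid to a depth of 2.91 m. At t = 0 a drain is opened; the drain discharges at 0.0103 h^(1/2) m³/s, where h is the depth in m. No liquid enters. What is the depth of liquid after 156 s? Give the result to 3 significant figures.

With no inflow, A dh/dt = −0.0103 √h.
Separate and integrate: 2(√h − √h₀) = −(0.0103/A) t.
√h = √2.91 − 0.0103·156/(2·1.84) = 1.7059 − 0.43663 = 1.2692.
h = 1.2692² = 1.6110 m.

1.61 m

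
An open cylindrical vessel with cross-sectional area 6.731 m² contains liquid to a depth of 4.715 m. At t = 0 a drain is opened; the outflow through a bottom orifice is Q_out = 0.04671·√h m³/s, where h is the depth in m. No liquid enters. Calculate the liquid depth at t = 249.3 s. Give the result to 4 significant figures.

A dh/dt = −Q_out = −0.04671 √h.
∫ h^(−1/2) dh = −(0.04671/A) ∫ dt, giving 2√h = 2√h₀ − (0.04671/A) t.
√h = √4.715 − 0.04671·249.3/(2·6.731) = 2.17141 − 0.865013 = 1.30639.
h = 1.30639² = 1.70666 m.

1.707 m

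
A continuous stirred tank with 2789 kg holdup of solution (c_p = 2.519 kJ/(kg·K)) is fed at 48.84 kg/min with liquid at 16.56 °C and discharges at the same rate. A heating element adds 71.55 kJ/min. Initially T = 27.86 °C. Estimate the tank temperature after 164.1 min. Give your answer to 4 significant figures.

17.75 °C

M c_p dT/dt = ṁ c_p (T_in − T) + Q̇.
τ = M/ṁ = 57.1048 min; T_ss = T_in + Q̇/(ṁ c_p) = 16.56 + 71.55/(48.84·2.519) = 17.1416 °C.
This is linear first-order; T(t) = T_ss + (T₀ − T_ss) e^(−t/τ).
T(164.1) = 17.1416 + (10.7184)·e^(−164.1/57.1048) = 17.1416 + (10.7184)·0.0564917 = 17.7471 °C.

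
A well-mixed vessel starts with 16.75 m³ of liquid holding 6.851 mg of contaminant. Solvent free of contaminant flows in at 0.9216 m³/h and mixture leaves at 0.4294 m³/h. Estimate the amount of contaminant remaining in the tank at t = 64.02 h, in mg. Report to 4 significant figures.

2.722 mg

Let m(t) be the amount of contaminant. Volume: V(t) = V₀ + (Q_in − Q_out) t = 16.75 + 0.492200 t; V(64.02) = 48.2606 m³.
Species balance (pure solvent in): dm/dt = −Q_out · m/V(t).
Separate: dm/m = −Q_out dt/V(t) ⇒ ln(m/m₀) = −(Q_out/(Q_in−Q_out)) ln(V/V₀).
m = m₀ (V₀/V)^(Q_out/(Q_in−Q_out)) = 6.851 × (16.75/48.2606)^(0.872410) = 2.72153 mg.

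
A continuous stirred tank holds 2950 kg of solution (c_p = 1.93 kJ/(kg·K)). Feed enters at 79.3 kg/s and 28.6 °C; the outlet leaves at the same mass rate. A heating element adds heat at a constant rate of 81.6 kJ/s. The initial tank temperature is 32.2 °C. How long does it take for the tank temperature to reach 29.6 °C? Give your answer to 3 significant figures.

Energy balance: M c_p dT/dt = ṁ c_p (T_in − T) + 81.6.
τ = M/ṁ = 37.201 s; T_ss = T_in + Q̇/(ṁ c_p) = 29.133 °C.
T(t) = T_ss + (T₀ − T_ss) e^(−t/τ). Set T = 29.6:
e^(−t/τ) = (29.6 − 29.133)/(32.2 − 29.133) = 0.15222
t = −37.201 · ln(0.15222) = 70.027 s.

70.0 s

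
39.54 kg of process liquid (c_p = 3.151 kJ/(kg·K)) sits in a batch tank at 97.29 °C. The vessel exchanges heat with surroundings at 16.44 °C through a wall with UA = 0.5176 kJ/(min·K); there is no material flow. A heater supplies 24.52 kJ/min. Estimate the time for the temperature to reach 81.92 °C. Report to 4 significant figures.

147.9 min

Lumped-capacitance energy balance: M c_p dT/dt = UA(T_amb − T) + Q̇.
τ = M c_p/UA = 240.708 min; T_ss = T_amb + Q̇/UA = 16.44 + 24.52/0.5176 = 63.8125 °C.
T(t) = T_ss + (T₀ − T_ss)e^(−t/τ); set T = 81.92:
t = −τ ln[(T − T_ss)/(T₀ − T_ss)] = −240.708 · ln(0.540886) = 147.926 min.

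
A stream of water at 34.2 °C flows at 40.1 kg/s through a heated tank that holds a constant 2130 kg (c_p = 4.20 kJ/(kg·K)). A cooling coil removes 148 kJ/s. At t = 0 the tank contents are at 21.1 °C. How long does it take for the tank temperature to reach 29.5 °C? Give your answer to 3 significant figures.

61.8 s

Heat balance on the well-mixed liquid: M c_p dT/dt = ṁ c_p (T_in − T) − 148.
τ = M/ṁ = 53.117 s; T_ss = T_in − Q̇/(ṁ c_p) = 33.321 °C.
T(t) = T_ss + (T₀ − T_ss) e^(−t/τ). Set T = 29.5:
e^(−t/τ) = (29.5 − 33.321)/(21.1 − 33.321) = 0.31267
t = −53.117 · ln(0.31267) = 61.754 s.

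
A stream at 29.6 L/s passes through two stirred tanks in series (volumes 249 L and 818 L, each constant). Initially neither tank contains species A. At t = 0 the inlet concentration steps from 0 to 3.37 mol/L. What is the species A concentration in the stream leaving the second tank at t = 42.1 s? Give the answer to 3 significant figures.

Time constants: τᵢ = Vᵢ/Q for each well-mixed tank.
τ₁ = 249/29.6 = 8.4122 s; τ₂ = 818/29.6 = 27.635 s.
Solving the cascade with C₁(0)=C₂(0)=0 gives C₂(t) = C_in[1 − (τ₁ e^(−t/τ₁) − τ₂ e^(−t/τ₂))/(τ₁ − τ₂)].
At t = 42.1: e^(−t/τ₁) = 0.0067066, e^(−t/τ₂) = 0.21796.
C₂ = 3.37·[1 − (8.4122·0.0067066 − 27.635·0.21796)/(-19.223)] = 3.37·0.68959 = 2.3239 mol/L.

2.32 mol/L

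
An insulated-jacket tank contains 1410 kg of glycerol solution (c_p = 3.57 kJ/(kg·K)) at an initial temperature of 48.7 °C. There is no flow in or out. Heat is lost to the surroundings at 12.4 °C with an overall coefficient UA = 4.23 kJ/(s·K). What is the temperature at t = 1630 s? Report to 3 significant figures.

21.6 °C

M c_p dT/dt = −UA(T − T_amb).
dT/dt = (T_ss − T)/τ with T_ss = T_amb = 12.400 °C, τ = M c_p/UA = 1410·3.57/4.23 = 1190.0 s.
T approaches T_ss exponentially: T(t) = T_ss + (T₀ − T_ss) e^(−t/τ).
T(1630) = 12.400 + (36.300)·0.25417 = 21.626 °C.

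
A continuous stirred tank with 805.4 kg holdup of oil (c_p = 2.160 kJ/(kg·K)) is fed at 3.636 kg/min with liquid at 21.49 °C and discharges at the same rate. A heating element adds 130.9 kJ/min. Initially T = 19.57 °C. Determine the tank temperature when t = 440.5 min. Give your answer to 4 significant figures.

M c_p dT/dt = ṁ c_p (T_in − T) + Q̇.
τ = M/ṁ = 221.507 min; T_ss = T_in + Q̇/(ṁ c_p) = 21.49 + 130.9/(3.636·2.160) = 38.1572 °C.
Integrating: T(t) = T_ss + (T₀ − T_ss) e^(−t/τ).
T(440.5) = 38.1572 + (-18.5872)·e^(−440.5/221.507) = 38.1572 + (-18.5872)·0.136880 = 35.6130 °C.

35.61 °C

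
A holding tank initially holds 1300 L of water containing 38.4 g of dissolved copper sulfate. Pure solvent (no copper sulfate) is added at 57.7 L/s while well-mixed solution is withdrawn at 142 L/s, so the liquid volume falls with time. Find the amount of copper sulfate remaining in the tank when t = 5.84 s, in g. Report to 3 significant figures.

Total volume: dV/dt = Q_in − Q_out = -84.300 L/s, so V(t) = 1300 − 84.300 t and V(5.84) = 807.69 L.
No copper sulfate enters, so dm/dt = −Q_out · (m/V).
Separate: dm/m = −Q_out dt/V(t) ⇒ ln(m/m₀) = −(Q_out/(Q_in−Q_out)) ln(V/V₀).
m = m₀ (V₀/V)^(Q_out/(Q_in−Q_out)) = 38.4 × (1300/807.69)^(-1.6845) = 17.225 g.

17.2 g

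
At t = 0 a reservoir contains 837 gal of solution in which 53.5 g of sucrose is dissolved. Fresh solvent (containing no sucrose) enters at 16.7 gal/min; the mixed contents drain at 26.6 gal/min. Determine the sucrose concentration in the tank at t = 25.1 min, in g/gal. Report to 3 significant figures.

Let m(t) be the amount of sucrose. Volume: V(t) = V₀ + (Q_in − Q_out) t = 837 − 9.9000 t; V(25.1) = 588.51 gal.
No sucrose enters, so dm/dt = −Q_out · (m/V).
dm/m = −Q_out dt/(V₀ − 9.9000 t); integrating gives ln(m/m₀) = −(Q_out/(Q_in−Q_out)) ln(V/V₀).
m = m₀ (V₀/V)^(Q_out/(Q_in−Q_out)) = 53.5 × (837/588.51)^(-2.6869) = 20.765 g.
C = m/V = 20.765/588.51 = 0.035285 g/gal.

0.0353 g/gal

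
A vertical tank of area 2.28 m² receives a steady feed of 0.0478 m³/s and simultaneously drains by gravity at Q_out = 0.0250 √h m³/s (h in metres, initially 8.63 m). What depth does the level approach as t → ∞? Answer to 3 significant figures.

Mass balance (ρ constant): A dh/dt = Q_in − 0.0250 √h. At steady state dh/dt = 0:
Q_in = 0.0250 √h_ss ⇒ √h_ss = 0.0478/0.0250 = 1.9120.
h_ss = 1.9120² = 3.6557 m. (Since h₀ = 8.63 m > h_ss, the level will fall toward this value.)

3.66 m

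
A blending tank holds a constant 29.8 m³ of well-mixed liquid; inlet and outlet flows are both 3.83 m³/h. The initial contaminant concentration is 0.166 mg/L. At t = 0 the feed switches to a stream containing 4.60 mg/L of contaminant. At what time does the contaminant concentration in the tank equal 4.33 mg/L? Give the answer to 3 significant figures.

Species balance: V dC/dt = Q(C_in − C) ⇒ τ = V/Q = 7.7807 h.
C(t) = C_in + (C₀ − C_in) e^(−t/τ). Set C = 4.33 and solve for t:
e^(−t/τ) = (C − C_in)/(C₀ − C_in) = (4.33 − 4.60)/(0.166 − 4.60) = 0.060893
t = −τ ln(…) = 7.7807 × 2.7986 = 21.775 h.

21.8 h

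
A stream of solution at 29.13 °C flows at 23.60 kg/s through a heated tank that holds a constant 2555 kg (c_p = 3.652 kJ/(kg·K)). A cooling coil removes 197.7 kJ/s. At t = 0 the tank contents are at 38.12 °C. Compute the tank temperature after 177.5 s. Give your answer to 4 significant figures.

Energy balance: M c_p dT/dt = ṁ c_p (T_in − T) − 197.7.
Rearrange: dT/dt = (T_ss − T)/τ with τ = M/ṁ = 108.263 s and T_ss = T_in − Q̇/(ṁ c_p) = 26.8362 °C.
T approaches T_ss exponentially: T(t) = T_ss + (T₀ − T_ss) e^(−t/τ).
T(177.5) = 26.8362 + (11.2838)·e^(−177.5/108.263) = 26.8362 + (11.2838)·0.194071 = 29.0260 °C.

29.03 °C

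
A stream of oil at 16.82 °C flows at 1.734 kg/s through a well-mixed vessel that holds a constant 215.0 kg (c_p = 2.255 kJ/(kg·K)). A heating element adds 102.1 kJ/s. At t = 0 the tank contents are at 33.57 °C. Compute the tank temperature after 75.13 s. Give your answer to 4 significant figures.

First-law balance (no shaft work): M c_p dT/dt = ṁ c_p (T_in − T) + 102.1.
τ = M/ṁ = 123.991 s; T_ss = T_in + Q̇/(ṁ c_p) = 16.82 + 102.1/(1.734·2.255) = 42.9314 °C.
This is linear first-order; T(t) = T_ss + (T₀ − T_ss) e^(−t/τ).
T(75.13) = 42.9314 + (-9.36140)·e^(−75.13/123.991) = 42.9314 + (-9.36140)·0.545566 = 37.8241 °C.

37.82 °C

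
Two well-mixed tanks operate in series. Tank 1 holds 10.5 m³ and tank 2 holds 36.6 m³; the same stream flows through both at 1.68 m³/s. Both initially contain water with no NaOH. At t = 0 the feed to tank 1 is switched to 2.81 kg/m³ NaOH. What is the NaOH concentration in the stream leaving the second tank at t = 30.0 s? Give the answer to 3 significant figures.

1.83 kg/m³

Species balance on tank i: dCᵢ/dt = (Cᵢ₋₁ − Cᵢ)/τᵢ with τᵢ = Vᵢ/Q.
τ₁ = 10.5/1.68 = 6.2500 s; τ₂ = 36.6/1.68 = 21.786 s.
Tank 1: C₁ = C_in(1 − e^(−t/τ₁)). Tank 2 (τ₁ ≠ τ₂): C₂ = C_in[1 − (τ₁ e^(−t/τ₁) − τ₂ e^(−t/τ₂))/(τ₁ − τ₂)].
At t = 30.0: e^(−t/τ₁) = 0.0082297, e^(−t/τ₂) = 0.25232.
C₂ = 2.81·[1 − (6.2500·0.0082297 − 21.786·0.25232)/(-15.536)] = 2.81·0.64948 = 1.8250 kg/m³.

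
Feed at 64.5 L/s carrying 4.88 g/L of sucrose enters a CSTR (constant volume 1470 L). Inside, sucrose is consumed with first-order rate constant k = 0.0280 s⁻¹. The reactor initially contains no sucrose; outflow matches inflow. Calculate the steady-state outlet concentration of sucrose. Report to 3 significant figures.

2.98 g/L

Species balance: V dC/dt = Q C_in − Q C − k V C.
At steady state: 0 = Q C_in − (Q + kV) C_ss, so C_ss = Q C_in/(Q + kV).
C_ss = 64.5·4.88/(64.5 + 0.0280·1470) = 314.76/105.66 = 2.9790 g/L.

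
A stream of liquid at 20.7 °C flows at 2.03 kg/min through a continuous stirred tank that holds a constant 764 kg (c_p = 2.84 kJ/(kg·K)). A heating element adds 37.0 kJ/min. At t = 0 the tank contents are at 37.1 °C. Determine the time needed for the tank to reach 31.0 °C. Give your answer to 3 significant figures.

355 min

Heat balance on the well-mixed liquid: M c_p dT/dt = ṁ c_p (T_in − T) + 37.0.
τ = M/ṁ = 376.35 min; T_ss = T_in + Q̇/(ṁ c_p) = 27.118 °C.
T(t) = T_ss + (T₀ − T_ss) e^(−t/τ). Set T = 31.0:
e^(−t/τ) = (31.0 − 27.118)/(37.1 − 27.118) = 0.38891
t = −376.35 · ln(0.38891) = 355.43 min.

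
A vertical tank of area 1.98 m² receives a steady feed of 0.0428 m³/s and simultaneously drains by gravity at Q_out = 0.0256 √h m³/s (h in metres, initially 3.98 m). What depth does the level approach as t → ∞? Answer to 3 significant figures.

Mass balance (ρ constant): A dh/dt = Q_in − 0.0256 √h. At steady state dh/dt = 0:
Q_in = 0.0256 √h_ss ⇒ √h_ss = 0.0428/0.0256 = 1.6719.
h_ss = 1.6719² = 2.7952 m. (Since h₀ = 3.98 m > h_ss, the level will fall toward this value.)

2.80 m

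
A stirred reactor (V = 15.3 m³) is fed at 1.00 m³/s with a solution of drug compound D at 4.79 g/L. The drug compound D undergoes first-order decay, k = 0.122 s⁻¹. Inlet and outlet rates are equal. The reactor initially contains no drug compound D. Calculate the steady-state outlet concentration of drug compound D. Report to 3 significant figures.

1.67 g/L

V dC/dt = Q(C_in − C) − k V C.
At steady state: 0 = Q C_in − (Q + kV) C_ss, so C_ss = Q C_in/(Q + kV).
C_ss = 1.00·4.79/(1.00 + 0.122·15.3) = 4.7900/2.8666 = 1.6710 g/L.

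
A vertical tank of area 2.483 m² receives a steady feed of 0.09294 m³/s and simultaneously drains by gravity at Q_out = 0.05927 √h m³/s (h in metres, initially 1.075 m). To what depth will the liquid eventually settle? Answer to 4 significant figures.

Accumulation of liquid (constant cross-section A): A dh/dt = Q_in − 0.05927 √h. At steady state dh/dt = 0:
Q_in = 0.05927 √h_ss ⇒ √h_ss = 0.09294/0.05927 = 1.56808.
h_ss = 1.56808² = 2.45887 m. (Since h₀ = 1.075 m < h_ss, the level will rise toward this value.)

2.459 m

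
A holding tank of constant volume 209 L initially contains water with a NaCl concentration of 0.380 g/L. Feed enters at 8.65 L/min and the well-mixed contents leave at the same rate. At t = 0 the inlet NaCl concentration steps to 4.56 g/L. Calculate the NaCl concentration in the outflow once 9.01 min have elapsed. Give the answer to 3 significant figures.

Unsteady species balance (constant V, well mixed): V dC/dt = Q(C_in − C).
So dC/dt = (C_in − C)/τ with τ = V/Q = 209/8.65 = 24.162 min.
C approaches C_in exponentially: C(t) = C_in + (C₀ − C_in) e^(−t/τ).
C(9.01) = 4.56 + (0.380 − 4.56)·e^(−9.01/24.162) = 4.56 + (-4.1800)·0.68873 = 1.6811 g/L.

1.68 g/L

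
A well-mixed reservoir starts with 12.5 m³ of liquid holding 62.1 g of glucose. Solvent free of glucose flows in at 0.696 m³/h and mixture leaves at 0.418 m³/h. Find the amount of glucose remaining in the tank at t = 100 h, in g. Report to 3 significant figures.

Total volume: dV/dt = Q_in − Q_out = 0.27800 m³/h, so V(t) = 12.5 + 0.27800 t and V(100) = 40.300 m³.
No glucose enters, so dm/dt = −Q_out · (m/V).
dm/m = −Q_out dt/(V₀ + 0.27800 t); integrating gives ln(m/m₀) = −(Q_out/(Q_in−Q_out)) ln(V/V₀).
m = m₀ (V₀/V)^(Q_out/(Q_in−Q_out)) = 62.1 × (12.5/40.300)^(1.5036) = 10.682 g.

10.7 g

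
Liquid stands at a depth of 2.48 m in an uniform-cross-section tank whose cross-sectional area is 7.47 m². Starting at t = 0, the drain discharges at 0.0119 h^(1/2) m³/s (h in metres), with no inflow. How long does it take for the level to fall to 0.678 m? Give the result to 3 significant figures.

With no inflow, A dh/dt = −0.0119 √h.
This is separable: 2 d(√h)/dt = −0.0119/A, so √h = √h₀ − (0.0119/(2A)) t.
t = 2A(√h₀ − √h)/0.0119 = 2·7.47·(√2.48 − √0.678)/0.0119
  = 14.940 × (1.5748 − 0.82341) / 0.0119 = 943.35 s.

943 s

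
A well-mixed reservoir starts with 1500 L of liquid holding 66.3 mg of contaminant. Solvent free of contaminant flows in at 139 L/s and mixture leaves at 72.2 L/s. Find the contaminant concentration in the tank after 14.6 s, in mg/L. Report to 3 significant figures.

0.0156 mg/L

Total volume: dV/dt = Q_in − Q_out = 66.800 L/s, so V(t) = 1500 + 66.800 t and V(14.6) = 2475.3 L.
Solute balance: dm/dt = 0 − Q_out C = −Q_out m/V(t).
Separate: dm/m = −Q_out dt/V(t) ⇒ ln(m/m₀) = −(Q_out/(Q_in−Q_out)) ln(V/V₀).
m = m₀ (V₀/V)^(Q_out/(Q_in−Q_out)) = 66.3 × (1500/2475.3)^(1.0808) = 38.583 mg.
C = m/V = 38.583/2475.3 = 0.015587 mg/L.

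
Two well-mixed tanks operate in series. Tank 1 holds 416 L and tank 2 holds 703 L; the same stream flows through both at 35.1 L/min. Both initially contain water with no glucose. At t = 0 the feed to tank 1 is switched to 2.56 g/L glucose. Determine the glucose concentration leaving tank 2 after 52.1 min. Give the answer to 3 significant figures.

2.14 g/L

Time constants: τᵢ = Vᵢ/Q for each well-mixed tank.
τ₁ = 416/35.1 = 11.852 min; τ₂ = 703/35.1 = 20.028 min.
Tank 1: C₁ = C_in(1 − e^(−t/τ₁)). Tank 2 (τ₁ ≠ τ₂): C₂ = C_in[1 − (τ₁ e^(−t/τ₁) − τ₂ e^(−t/τ₂))/(τ₁ − τ₂)].
At t = 52.1: e^(−t/τ₁) = 0.012327, e^(−t/τ₂) = 0.074177.
C₂ = 2.56·[1 − (11.852·0.012327 − 20.028·0.074177)/(-8.1766)] = 2.56·0.83617 = 2.1406 g/L.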